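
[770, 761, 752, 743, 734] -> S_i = 770 + -9*i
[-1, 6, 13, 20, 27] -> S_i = -1 + 7*i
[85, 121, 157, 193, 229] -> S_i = 85 + 36*i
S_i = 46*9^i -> [46, 414, 3726, 33534, 301806]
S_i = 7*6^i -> [7, 42, 252, 1512, 9072]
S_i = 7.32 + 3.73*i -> [7.32, 11.05, 14.78, 18.51, 22.24]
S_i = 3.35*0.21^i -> [3.35, 0.7, 0.15, 0.03, 0.01]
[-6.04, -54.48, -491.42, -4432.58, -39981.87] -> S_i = -6.04*9.02^i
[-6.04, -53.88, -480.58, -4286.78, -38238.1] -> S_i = -6.04*8.92^i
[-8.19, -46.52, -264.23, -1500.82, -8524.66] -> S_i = -8.19*5.68^i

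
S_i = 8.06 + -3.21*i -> [8.06, 4.85, 1.64, -1.57, -4.78]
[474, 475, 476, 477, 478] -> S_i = 474 + 1*i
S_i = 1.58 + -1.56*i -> [1.58, 0.02, -1.54, -3.1, -4.66]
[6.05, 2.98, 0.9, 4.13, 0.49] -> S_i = Random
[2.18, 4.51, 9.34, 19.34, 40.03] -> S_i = 2.18*2.07^i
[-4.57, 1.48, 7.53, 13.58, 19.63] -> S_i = -4.57 + 6.05*i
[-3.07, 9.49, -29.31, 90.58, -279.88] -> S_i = -3.07*(-3.09)^i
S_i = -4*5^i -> [-4, -20, -100, -500, -2500]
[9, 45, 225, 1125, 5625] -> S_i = 9*5^i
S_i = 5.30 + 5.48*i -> [5.3, 10.78, 16.26, 21.74, 27.22]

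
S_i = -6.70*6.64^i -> [-6.7, -44.49, -295.4, -1961.46, -13024.08]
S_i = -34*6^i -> [-34, -204, -1224, -7344, -44064]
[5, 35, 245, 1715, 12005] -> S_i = 5*7^i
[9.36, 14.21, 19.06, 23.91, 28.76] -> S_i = 9.36 + 4.85*i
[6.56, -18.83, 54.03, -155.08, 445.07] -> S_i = 6.56*(-2.87)^i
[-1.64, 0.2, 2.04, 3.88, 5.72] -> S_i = -1.64 + 1.84*i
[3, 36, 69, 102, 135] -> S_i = 3 + 33*i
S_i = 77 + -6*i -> [77, 71, 65, 59, 53]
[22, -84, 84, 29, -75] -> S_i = Random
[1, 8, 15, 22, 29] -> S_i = 1 + 7*i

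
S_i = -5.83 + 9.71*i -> [-5.83, 3.88, 13.59, 23.3, 33.01]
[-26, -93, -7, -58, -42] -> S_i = Random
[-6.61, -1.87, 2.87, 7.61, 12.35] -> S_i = -6.61 + 4.74*i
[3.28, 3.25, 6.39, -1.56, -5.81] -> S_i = Random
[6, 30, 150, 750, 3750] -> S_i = 6*5^i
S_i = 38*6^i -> [38, 228, 1368, 8208, 49248]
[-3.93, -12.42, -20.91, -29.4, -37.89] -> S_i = -3.93 + -8.49*i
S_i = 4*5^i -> [4, 20, 100, 500, 2500]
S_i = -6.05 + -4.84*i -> [-6.05, -10.89, -15.73, -20.57, -25.41]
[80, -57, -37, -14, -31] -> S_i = Random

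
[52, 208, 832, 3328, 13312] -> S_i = 52*4^i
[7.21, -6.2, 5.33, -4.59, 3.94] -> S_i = 7.21*(-0.86)^i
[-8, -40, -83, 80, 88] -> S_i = Random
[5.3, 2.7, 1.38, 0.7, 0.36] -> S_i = 5.30*0.51^i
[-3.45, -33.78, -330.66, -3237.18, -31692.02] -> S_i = -3.45*9.79^i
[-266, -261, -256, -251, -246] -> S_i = -266 + 5*i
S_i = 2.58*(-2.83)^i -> [2.58, -7.3, 20.66, -58.48, 165.49]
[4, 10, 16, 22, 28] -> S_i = 4 + 6*i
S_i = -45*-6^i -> [-45, 270, -1620, 9720, -58320]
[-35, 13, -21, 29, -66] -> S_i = Random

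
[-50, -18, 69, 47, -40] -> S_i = Random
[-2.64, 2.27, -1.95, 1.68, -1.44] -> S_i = -2.64*(-0.86)^i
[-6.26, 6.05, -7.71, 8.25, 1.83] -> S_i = Random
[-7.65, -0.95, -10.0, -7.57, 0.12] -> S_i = Random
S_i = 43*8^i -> [43, 344, 2752, 22016, 176128]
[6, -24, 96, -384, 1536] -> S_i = 6*-4^i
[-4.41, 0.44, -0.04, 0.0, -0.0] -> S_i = -4.41*(-0.10)^i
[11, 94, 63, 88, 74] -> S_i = Random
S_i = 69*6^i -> [69, 414, 2484, 14904, 89424]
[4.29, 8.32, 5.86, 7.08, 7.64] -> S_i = Random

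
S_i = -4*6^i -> [-4, -24, -144, -864, -5184]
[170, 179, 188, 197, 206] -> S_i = 170 + 9*i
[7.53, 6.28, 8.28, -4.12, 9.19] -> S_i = Random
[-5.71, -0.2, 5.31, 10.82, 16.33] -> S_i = -5.71 + 5.51*i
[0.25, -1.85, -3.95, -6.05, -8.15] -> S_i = 0.25 + -2.10*i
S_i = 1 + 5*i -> [1, 6, 11, 16, 21]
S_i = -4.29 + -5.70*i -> [-4.29, -9.99, -15.69, -21.39, -27.09]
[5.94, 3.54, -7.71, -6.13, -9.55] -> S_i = Random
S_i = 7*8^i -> [7, 56, 448, 3584, 28672]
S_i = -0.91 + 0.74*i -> [-0.91, -0.17, 0.57, 1.31, 2.05]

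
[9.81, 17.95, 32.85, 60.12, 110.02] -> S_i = 9.81*1.83^i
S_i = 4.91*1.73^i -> [4.91, 8.49, 14.7, 25.42, 43.98]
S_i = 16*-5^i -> [16, -80, 400, -2000, 10000]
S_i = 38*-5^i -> [38, -190, 950, -4750, 23750]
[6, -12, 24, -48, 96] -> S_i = 6*-2^i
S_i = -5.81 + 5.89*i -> [-5.81, 0.08, 5.97, 11.86, 17.75]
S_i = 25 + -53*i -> [25, -28, -81, -134, -187]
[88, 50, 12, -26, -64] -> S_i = 88 + -38*i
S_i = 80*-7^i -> [80, -560, 3920, -27440, 192080]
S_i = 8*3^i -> [8, 24, 72, 216, 648]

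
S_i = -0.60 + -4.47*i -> [-0.6, -5.07, -9.54, -14.01, -18.48]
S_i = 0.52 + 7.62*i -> [0.52, 8.14, 15.76, 23.38, 31.0]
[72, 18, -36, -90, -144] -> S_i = 72 + -54*i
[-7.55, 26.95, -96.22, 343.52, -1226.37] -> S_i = -7.55*(-3.57)^i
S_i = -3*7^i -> [-3, -21, -147, -1029, -7203]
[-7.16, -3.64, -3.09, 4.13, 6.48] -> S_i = Random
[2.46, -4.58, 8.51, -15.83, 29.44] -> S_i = 2.46*(-1.86)^i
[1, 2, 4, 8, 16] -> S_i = 1*2^i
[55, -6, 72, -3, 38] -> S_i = Random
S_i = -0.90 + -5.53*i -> [-0.9, -6.43, -11.96, -17.49, -23.02]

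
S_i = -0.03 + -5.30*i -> [-0.03, -5.33, -10.63, -15.93, -21.23]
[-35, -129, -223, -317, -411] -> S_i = -35 + -94*i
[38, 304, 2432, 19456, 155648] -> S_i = 38*8^i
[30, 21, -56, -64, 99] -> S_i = Random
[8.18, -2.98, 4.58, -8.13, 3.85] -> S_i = Random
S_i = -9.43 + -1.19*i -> [-9.43, -10.62, -11.81, -13.0, -14.19]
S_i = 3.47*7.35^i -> [3.47, 25.5, 187.46, 1377.82, 10126.95]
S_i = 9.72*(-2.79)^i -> [9.72, -27.12, 75.66, -211.1, 588.96]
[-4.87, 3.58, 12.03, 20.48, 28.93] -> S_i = -4.87 + 8.45*i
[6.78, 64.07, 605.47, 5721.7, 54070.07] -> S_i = 6.78*9.45^i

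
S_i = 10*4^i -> [10, 40, 160, 640, 2560]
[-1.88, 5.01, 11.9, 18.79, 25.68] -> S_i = -1.88 + 6.89*i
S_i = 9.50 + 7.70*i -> [9.5, 17.2, 24.9, 32.6, 40.3]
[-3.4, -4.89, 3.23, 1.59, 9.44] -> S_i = Random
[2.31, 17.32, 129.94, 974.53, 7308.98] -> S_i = 2.31*7.50^i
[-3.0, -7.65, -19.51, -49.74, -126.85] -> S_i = -3.00*2.55^i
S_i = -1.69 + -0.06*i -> [-1.69, -1.75, -1.81, -1.87, -1.93]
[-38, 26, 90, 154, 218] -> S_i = -38 + 64*i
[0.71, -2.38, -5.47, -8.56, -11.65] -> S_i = 0.71 + -3.09*i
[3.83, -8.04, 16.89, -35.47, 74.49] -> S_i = 3.83*(-2.10)^i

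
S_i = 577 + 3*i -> [577, 580, 583, 586, 589]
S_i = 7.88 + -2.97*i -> [7.88, 4.91, 1.94, -1.03, -4.0]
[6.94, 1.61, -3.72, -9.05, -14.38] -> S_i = 6.94 + -5.33*i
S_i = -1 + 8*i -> [-1, 7, 15, 23, 31]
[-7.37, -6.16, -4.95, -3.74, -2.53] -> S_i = -7.37 + 1.21*i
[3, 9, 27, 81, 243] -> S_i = 3*3^i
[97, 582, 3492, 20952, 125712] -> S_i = 97*6^i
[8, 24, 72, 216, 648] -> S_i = 8*3^i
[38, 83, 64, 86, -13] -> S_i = Random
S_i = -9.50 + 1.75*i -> [-9.5, -7.75, -6.0, -4.25, -2.5]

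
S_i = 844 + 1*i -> [844, 845, 846, 847, 848]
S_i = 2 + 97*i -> [2, 99, 196, 293, 390]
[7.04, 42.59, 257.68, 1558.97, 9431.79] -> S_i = 7.04*6.05^i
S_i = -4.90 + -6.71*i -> [-4.9, -11.61, -18.32, -25.03, -31.74]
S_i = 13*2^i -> [13, 26, 52, 104, 208]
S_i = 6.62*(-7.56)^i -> [6.62, -50.05, 378.36, -2860.38, 21624.46]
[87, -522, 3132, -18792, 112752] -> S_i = 87*-6^i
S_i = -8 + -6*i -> [-8, -14, -20, -26, -32]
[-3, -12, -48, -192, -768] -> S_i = -3*4^i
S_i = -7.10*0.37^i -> [-7.1, -2.63, -0.97, -0.36, -0.13]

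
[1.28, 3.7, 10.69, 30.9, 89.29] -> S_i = 1.28*2.89^i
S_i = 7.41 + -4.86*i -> [7.41, 2.55, -2.31, -7.17, -12.03]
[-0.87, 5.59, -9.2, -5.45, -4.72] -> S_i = Random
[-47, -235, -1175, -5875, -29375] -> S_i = -47*5^i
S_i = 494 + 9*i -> [494, 503, 512, 521, 530]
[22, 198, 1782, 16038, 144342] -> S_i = 22*9^i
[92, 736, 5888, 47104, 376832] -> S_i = 92*8^i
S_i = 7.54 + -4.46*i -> [7.54, 3.08, -1.38, -5.84, -10.3]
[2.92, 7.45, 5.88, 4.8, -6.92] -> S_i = Random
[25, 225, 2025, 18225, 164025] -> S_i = 25*9^i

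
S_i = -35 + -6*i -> [-35, -41, -47, -53, -59]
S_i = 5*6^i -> [5, 30, 180, 1080, 6480]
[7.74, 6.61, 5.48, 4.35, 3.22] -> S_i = 7.74 + -1.13*i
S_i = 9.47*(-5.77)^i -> [9.47, -54.64, 315.28, -1819.19, 10496.71]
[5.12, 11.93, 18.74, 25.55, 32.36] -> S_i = 5.12 + 6.81*i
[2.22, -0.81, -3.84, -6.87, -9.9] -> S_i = 2.22 + -3.03*i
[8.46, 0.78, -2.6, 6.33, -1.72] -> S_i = Random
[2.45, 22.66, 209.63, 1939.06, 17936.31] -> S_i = 2.45*9.25^i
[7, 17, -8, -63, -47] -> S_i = Random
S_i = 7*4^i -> [7, 28, 112, 448, 1792]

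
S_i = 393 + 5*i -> [393, 398, 403, 408, 413]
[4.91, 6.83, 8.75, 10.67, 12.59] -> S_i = 4.91 + 1.92*i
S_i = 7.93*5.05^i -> [7.93, 40.05, 202.23, 1021.29, 5157.49]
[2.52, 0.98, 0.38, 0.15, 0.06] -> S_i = 2.52*0.39^i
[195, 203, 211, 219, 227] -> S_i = 195 + 8*i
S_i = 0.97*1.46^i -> [0.97, 1.42, 2.07, 3.02, 4.41]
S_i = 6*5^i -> [6, 30, 150, 750, 3750]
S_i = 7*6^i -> [7, 42, 252, 1512, 9072]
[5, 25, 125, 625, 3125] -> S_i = 5*5^i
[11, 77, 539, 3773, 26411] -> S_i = 11*7^i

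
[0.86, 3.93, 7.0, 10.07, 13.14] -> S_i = 0.86 + 3.07*i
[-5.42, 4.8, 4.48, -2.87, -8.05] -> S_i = Random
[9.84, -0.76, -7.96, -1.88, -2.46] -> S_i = Random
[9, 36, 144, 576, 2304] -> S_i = 9*4^i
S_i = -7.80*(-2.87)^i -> [-7.8, 22.39, -64.25, 184.39, -529.2]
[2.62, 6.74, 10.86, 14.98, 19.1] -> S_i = 2.62 + 4.12*i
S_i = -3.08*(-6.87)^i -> [-3.08, 21.16, -145.37, 998.67, -6860.85]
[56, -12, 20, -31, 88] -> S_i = Random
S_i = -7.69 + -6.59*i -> [-7.69, -14.28, -20.87, -27.46, -34.05]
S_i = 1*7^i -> [1, 7, 49, 343, 2401]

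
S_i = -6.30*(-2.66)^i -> [-6.3, 16.76, -44.58, 118.57, -315.4]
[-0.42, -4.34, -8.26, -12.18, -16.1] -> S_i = -0.42 + -3.92*i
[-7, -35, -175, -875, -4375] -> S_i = -7*5^i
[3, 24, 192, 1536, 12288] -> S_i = 3*8^i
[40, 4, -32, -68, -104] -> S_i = 40 + -36*i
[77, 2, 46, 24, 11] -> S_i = Random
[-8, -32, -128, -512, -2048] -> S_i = -8*4^i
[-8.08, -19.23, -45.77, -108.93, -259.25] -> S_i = -8.08*2.38^i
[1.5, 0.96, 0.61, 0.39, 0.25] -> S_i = 1.50*0.64^i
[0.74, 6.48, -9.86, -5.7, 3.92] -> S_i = Random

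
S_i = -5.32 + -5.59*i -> [-5.32, -10.91, -16.5, -22.09, -27.68]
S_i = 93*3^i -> [93, 279, 837, 2511, 7533]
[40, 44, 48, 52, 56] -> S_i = 40 + 4*i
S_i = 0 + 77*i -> [0, 77, 154, 231, 308]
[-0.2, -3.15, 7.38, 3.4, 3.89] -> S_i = Random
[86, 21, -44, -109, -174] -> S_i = 86 + -65*i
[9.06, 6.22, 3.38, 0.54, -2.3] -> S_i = 9.06 + -2.84*i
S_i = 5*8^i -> [5, 40, 320, 2560, 20480]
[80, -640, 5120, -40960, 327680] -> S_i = 80*-8^i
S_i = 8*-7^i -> [8, -56, 392, -2744, 19208]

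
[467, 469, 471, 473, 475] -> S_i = 467 + 2*i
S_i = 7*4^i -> [7, 28, 112, 448, 1792]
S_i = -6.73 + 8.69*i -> [-6.73, 1.96, 10.65, 19.34, 28.03]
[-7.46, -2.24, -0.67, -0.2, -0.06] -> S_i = -7.46*0.30^i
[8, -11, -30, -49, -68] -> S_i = 8 + -19*i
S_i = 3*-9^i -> [3, -27, 243, -2187, 19683]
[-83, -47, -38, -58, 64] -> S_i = Random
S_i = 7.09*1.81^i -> [7.09, 12.83, 23.23, 42.04, 76.1]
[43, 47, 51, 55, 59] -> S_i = 43 + 4*i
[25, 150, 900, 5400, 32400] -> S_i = 25*6^i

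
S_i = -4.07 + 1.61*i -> [-4.07, -2.46, -0.85, 0.76, 2.37]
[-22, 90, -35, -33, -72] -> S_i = Random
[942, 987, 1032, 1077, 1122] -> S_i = 942 + 45*i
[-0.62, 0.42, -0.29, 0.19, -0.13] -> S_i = -0.62*(-0.68)^i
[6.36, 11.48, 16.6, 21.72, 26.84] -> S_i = 6.36 + 5.12*i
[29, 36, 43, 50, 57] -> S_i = 29 + 7*i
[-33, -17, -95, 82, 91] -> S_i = Random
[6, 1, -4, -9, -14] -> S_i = 6 + -5*i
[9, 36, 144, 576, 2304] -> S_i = 9*4^i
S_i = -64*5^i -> [-64, -320, -1600, -8000, -40000]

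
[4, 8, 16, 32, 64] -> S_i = 4*2^i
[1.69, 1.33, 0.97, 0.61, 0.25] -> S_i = 1.69 + -0.36*i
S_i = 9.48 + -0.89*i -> [9.48, 8.59, 7.7, 6.81, 5.92]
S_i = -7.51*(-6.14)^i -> [-7.51, 46.11, -283.12, 1738.38, -10673.66]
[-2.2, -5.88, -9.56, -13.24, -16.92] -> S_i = -2.20 + -3.68*i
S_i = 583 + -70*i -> [583, 513, 443, 373, 303]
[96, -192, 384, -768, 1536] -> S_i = 96*-2^i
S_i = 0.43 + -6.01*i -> [0.43, -5.58, -11.59, -17.6, -23.61]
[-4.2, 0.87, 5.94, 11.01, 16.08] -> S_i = -4.20 + 5.07*i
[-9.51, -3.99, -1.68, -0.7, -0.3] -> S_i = -9.51*0.42^i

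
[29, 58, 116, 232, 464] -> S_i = 29*2^i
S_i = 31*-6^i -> [31, -186, 1116, -6696, 40176]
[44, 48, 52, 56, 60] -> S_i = 44 + 4*i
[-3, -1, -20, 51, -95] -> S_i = Random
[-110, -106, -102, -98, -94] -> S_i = -110 + 4*i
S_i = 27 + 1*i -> [27, 28, 29, 30, 31]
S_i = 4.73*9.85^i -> [4.73, 46.59, 458.92, 4520.33, 44525.22]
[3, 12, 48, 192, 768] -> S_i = 3*4^i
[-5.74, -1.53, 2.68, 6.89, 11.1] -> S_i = -5.74 + 4.21*i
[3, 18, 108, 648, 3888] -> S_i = 3*6^i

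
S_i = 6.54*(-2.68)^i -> [6.54, -17.53, 46.97, -125.89, 337.38]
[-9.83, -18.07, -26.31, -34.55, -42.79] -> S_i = -9.83 + -8.24*i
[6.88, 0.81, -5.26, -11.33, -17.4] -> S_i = 6.88 + -6.07*i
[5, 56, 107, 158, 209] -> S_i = 5 + 51*i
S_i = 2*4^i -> [2, 8, 32, 128, 512]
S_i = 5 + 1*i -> [5, 6, 7, 8, 9]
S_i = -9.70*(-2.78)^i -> [-9.7, 26.97, -74.97, 208.4, -579.36]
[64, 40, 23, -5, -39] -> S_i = Random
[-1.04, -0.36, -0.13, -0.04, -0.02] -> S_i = -1.04*0.35^i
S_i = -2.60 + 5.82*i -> [-2.6, 3.22, 9.04, 14.86, 20.68]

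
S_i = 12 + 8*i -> [12, 20, 28, 36, 44]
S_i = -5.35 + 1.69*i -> [-5.35, -3.66, -1.97, -0.28, 1.41]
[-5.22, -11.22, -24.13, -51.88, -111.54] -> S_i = -5.22*2.15^i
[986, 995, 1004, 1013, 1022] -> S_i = 986 + 9*i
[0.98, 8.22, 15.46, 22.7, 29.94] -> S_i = 0.98 + 7.24*i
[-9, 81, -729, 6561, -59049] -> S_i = -9*-9^i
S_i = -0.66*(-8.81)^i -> [-0.66, 5.81, -51.23, 451.31, -3976.01]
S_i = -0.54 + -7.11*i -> [-0.54, -7.65, -14.76, -21.87, -28.98]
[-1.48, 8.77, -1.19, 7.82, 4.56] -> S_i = Random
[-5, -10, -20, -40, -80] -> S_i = -5*2^i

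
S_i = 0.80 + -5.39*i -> [0.8, -4.59, -9.98, -15.37, -20.76]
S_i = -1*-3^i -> [-1, 3, -9, 27, -81]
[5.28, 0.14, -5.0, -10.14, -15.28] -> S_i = 5.28 + -5.14*i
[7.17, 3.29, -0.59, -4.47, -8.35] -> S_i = 7.17 + -3.88*i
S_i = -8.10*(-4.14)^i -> [-8.1, 33.53, -138.83, 574.76, -2379.5]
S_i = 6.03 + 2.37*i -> [6.03, 8.4, 10.77, 13.14, 15.51]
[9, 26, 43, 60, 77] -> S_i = 9 + 17*i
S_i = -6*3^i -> [-6, -18, -54, -162, -486]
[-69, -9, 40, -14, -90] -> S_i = Random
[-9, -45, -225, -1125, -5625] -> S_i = -9*5^i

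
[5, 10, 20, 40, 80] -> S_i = 5*2^i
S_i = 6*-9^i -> [6, -54, 486, -4374, 39366]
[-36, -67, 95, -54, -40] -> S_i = Random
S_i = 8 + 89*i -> [8, 97, 186, 275, 364]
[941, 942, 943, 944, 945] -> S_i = 941 + 1*i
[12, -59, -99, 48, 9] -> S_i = Random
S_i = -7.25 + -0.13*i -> [-7.25, -7.38, -7.51, -7.64, -7.77]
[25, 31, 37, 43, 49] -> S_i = 25 + 6*i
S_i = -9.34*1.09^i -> [-9.34, -10.18, -11.1, -12.1, -13.18]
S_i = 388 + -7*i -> [388, 381, 374, 367, 360]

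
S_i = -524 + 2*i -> [-524, -522, -520, -518, -516]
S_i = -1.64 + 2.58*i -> [-1.64, 0.94, 3.52, 6.1, 8.68]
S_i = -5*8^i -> [-5, -40, -320, -2560, -20480]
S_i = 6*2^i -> [6, 12, 24, 48, 96]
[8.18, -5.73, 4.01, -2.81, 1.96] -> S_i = 8.18*(-0.70)^i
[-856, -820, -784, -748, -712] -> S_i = -856 + 36*i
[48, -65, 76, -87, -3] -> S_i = Random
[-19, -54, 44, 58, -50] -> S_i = Random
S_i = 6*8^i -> [6, 48, 384, 3072, 24576]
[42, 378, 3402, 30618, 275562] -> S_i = 42*9^i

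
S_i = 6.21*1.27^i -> [6.21, 7.89, 10.02, 12.72, 16.15]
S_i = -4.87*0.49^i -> [-4.87, -2.39, -1.17, -0.57, -0.28]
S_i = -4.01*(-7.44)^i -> [-4.01, 29.83, -221.97, 1651.44, -12286.72]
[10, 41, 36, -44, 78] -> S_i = Random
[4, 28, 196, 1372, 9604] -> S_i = 4*7^i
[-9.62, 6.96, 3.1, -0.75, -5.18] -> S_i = Random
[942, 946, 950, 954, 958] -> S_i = 942 + 4*i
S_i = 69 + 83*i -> [69, 152, 235, 318, 401]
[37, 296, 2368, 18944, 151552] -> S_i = 37*8^i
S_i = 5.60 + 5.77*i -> [5.6, 11.37, 17.14, 22.91, 28.68]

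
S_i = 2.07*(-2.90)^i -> [2.07, -6.0, 17.41, -50.49, 146.41]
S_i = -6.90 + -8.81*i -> [-6.9, -15.71, -24.52, -33.33, -42.14]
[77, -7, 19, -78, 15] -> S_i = Random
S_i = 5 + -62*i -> [5, -57, -119, -181, -243]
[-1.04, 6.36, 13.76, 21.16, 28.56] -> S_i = -1.04 + 7.40*i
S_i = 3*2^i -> [3, 6, 12, 24, 48]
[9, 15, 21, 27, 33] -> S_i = 9 + 6*i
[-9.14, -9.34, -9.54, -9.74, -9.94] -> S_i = -9.14 + -0.20*i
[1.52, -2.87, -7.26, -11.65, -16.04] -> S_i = 1.52 + -4.39*i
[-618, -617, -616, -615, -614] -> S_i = -618 + 1*i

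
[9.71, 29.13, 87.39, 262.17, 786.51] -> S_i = 9.71*3.00^i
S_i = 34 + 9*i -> [34, 43, 52, 61, 70]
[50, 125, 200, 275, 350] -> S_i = 50 + 75*i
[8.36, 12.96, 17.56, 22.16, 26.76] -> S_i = 8.36 + 4.60*i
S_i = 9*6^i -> [9, 54, 324, 1944, 11664]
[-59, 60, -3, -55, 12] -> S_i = Random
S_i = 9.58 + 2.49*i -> [9.58, 12.07, 14.56, 17.05, 19.54]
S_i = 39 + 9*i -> [39, 48, 57, 66, 75]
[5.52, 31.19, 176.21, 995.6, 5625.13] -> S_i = 5.52*5.65^i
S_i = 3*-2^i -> [3, -6, 12, -24, 48]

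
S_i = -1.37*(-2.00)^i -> [-1.37, 2.74, -5.48, 10.96, -21.92]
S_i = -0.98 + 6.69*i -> [-0.98, 5.71, 12.4, 19.09, 25.78]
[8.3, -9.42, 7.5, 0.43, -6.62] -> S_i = Random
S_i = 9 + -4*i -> [9, 5, 1, -3, -7]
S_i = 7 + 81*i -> [7, 88, 169, 250, 331]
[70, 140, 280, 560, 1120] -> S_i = 70*2^i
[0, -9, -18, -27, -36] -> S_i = 0 + -9*i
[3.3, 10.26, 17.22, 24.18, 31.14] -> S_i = 3.30 + 6.96*i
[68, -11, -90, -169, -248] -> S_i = 68 + -79*i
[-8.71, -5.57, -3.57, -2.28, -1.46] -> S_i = -8.71*0.64^i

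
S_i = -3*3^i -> [-3, -9, -27, -81, -243]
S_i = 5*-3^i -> [5, -15, 45, -135, 405]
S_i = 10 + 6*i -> [10, 16, 22, 28, 34]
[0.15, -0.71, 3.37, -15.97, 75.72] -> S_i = 0.15*(-4.74)^i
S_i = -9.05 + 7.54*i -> [-9.05, -1.51, 6.03, 13.57, 21.11]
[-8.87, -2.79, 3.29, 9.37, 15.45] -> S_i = -8.87 + 6.08*i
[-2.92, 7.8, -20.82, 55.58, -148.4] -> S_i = -2.92*(-2.67)^i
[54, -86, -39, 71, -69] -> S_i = Random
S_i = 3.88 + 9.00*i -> [3.88, 12.88, 21.88, 30.88, 39.88]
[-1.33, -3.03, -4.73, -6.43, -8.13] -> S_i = -1.33 + -1.70*i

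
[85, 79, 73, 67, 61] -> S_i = 85 + -6*i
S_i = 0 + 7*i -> [0, 7, 14, 21, 28]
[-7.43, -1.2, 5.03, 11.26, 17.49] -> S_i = -7.43 + 6.23*i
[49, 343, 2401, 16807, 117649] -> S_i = 49*7^i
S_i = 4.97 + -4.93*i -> [4.97, 0.04, -4.89, -9.82, -14.75]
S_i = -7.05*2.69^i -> [-7.05, -18.96, -51.01, -137.23, -369.15]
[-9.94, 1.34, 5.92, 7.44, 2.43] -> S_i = Random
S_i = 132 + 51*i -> [132, 183, 234, 285, 336]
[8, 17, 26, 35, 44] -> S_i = 8 + 9*i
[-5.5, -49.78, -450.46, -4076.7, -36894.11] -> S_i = -5.50*9.05^i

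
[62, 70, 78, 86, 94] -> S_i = 62 + 8*i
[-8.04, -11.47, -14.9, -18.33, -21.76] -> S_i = -8.04 + -3.43*i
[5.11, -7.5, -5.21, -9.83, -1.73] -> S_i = Random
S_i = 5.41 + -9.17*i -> [5.41, -3.76, -12.93, -22.1, -31.27]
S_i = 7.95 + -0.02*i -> [7.95, 7.93, 7.91, 7.89, 7.87]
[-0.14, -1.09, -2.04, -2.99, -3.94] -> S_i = -0.14 + -0.95*i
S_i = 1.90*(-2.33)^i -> [1.9, -4.43, 10.31, -24.03, 56.0]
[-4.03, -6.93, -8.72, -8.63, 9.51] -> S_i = Random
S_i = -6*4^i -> [-6, -24, -96, -384, -1536]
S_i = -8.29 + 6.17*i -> [-8.29, -2.12, 4.05, 10.22, 16.39]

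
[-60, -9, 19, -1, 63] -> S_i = Random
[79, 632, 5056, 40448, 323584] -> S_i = 79*8^i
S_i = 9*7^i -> [9, 63, 441, 3087, 21609]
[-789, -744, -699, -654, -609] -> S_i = -789 + 45*i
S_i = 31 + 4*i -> [31, 35, 39, 43, 47]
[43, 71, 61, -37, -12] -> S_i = Random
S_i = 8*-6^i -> [8, -48, 288, -1728, 10368]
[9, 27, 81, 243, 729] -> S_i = 9*3^i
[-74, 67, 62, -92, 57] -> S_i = Random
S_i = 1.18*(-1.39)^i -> [1.18, -1.64, 2.28, -3.17, 4.4]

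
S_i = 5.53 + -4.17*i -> [5.53, 1.36, -2.81, -6.98, -11.15]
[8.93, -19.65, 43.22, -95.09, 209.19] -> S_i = 8.93*(-2.20)^i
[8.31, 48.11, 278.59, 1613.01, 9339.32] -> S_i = 8.31*5.79^i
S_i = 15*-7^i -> [15, -105, 735, -5145, 36015]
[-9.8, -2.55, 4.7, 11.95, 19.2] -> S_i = -9.80 + 7.25*i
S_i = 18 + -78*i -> [18, -60, -138, -216, -294]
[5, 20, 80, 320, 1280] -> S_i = 5*4^i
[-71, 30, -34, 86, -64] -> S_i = Random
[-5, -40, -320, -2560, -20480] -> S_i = -5*8^i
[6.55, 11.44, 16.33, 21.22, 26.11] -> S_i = 6.55 + 4.89*i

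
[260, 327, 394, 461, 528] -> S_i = 260 + 67*i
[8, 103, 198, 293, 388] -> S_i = 8 + 95*i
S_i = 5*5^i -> [5, 25, 125, 625, 3125]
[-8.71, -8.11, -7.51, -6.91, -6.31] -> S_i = -8.71 + 0.60*i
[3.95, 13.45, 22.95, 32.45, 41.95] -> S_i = 3.95 + 9.50*i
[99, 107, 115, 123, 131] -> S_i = 99 + 8*i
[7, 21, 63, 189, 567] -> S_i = 7*3^i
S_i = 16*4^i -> [16, 64, 256, 1024, 4096]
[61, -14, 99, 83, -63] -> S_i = Random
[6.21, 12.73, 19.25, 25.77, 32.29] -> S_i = 6.21 + 6.52*i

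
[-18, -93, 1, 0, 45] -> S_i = Random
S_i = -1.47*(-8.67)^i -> [-1.47, 12.74, -110.5, 958.02, -8306.03]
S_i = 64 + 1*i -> [64, 65, 66, 67, 68]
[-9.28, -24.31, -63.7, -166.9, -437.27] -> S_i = -9.28*2.62^i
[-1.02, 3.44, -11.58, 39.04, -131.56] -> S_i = -1.02*(-3.37)^i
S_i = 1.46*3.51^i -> [1.46, 5.12, 17.99, 63.14, 221.61]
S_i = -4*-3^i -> [-4, 12, -36, 108, -324]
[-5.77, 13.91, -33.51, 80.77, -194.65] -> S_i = -5.77*(-2.41)^i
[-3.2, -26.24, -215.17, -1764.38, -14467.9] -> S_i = -3.20*8.20^i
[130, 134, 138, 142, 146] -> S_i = 130 + 4*i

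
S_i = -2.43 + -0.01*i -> [-2.43, -2.44, -2.45, -2.46, -2.47]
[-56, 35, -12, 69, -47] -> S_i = Random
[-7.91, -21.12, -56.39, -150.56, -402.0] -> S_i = -7.91*2.67^i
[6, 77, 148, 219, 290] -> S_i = 6 + 71*i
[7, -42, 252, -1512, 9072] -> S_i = 7*-6^i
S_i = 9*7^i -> [9, 63, 441, 3087, 21609]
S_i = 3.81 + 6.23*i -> [3.81, 10.04, 16.27, 22.5, 28.73]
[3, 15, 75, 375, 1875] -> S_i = 3*5^i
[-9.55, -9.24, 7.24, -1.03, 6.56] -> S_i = Random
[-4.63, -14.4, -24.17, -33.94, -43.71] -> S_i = -4.63 + -9.77*i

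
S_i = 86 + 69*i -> [86, 155, 224, 293, 362]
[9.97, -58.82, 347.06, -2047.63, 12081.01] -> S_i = 9.97*(-5.90)^i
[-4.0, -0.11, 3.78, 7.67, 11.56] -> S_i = -4.00 + 3.89*i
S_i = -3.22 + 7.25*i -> [-3.22, 4.03, 11.28, 18.53, 25.78]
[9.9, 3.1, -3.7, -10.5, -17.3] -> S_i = 9.90 + -6.80*i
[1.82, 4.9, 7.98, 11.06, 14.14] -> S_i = 1.82 + 3.08*i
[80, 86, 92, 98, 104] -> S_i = 80 + 6*i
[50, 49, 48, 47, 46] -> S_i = 50 + -1*i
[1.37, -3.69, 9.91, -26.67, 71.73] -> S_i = 1.37*(-2.69)^i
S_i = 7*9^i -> [7, 63, 567, 5103, 45927]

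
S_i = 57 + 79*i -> [57, 136, 215, 294, 373]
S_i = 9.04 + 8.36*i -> [9.04, 17.4, 25.76, 34.12, 42.48]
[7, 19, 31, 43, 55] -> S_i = 7 + 12*i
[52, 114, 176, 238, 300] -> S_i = 52 + 62*i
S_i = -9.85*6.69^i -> [-9.85, -65.9, -440.85, -2949.27, -19730.62]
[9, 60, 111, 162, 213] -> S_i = 9 + 51*i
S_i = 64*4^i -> [64, 256, 1024, 4096, 16384]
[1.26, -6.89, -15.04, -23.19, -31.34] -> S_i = 1.26 + -8.15*i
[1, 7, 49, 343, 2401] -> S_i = 1*7^i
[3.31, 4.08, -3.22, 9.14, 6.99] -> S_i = Random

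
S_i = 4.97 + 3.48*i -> [4.97, 8.45, 11.93, 15.41, 18.89]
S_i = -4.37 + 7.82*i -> [-4.37, 3.45, 11.27, 19.09, 26.91]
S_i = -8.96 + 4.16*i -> [-8.96, -4.8, -0.64, 3.52, 7.68]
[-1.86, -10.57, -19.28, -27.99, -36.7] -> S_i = -1.86 + -8.71*i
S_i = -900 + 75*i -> [-900, -825, -750, -675, -600]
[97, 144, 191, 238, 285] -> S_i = 97 + 47*i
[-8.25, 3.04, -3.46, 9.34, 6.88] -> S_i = Random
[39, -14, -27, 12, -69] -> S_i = Random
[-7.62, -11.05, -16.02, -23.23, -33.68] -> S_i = -7.62*1.45^i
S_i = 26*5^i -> [26, 130, 650, 3250, 16250]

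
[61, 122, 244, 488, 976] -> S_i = 61*2^i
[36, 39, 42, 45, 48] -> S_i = 36 + 3*i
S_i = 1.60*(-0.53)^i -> [1.6, -0.85, 0.45, -0.24, 0.13]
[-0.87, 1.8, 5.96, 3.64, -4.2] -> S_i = Random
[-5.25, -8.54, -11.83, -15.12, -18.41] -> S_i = -5.25 + -3.29*i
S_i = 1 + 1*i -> [1, 2, 3, 4, 5]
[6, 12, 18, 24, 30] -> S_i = 6 + 6*i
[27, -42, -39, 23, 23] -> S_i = Random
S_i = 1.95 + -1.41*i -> [1.95, 0.54, -0.87, -2.28, -3.69]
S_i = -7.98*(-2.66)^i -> [-7.98, 21.23, -56.46, 150.19, -399.51]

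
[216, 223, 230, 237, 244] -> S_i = 216 + 7*i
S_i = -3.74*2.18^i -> [-3.74, -8.15, -17.77, -38.75, -84.47]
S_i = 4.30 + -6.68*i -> [4.3, -2.38, -9.06, -15.74, -22.42]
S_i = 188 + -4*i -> [188, 184, 180, 176, 172]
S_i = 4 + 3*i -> [4, 7, 10, 13, 16]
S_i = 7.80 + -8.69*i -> [7.8, -0.89, -9.58, -18.27, -26.96]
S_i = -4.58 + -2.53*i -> [-4.58, -7.11, -9.64, -12.17, -14.7]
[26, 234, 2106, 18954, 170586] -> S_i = 26*9^i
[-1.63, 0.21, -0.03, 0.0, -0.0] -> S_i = -1.63*(-0.13)^i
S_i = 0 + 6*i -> [0, 6, 12, 18, 24]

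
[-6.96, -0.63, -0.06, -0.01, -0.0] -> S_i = -6.96*0.09^i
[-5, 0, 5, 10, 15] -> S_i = -5 + 5*i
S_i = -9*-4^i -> [-9, 36, -144, 576, -2304]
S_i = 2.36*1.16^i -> [2.36, 2.74, 3.18, 3.68, 4.27]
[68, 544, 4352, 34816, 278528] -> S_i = 68*8^i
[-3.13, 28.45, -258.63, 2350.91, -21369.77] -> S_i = -3.13*(-9.09)^i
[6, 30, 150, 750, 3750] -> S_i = 6*5^i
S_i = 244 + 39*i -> [244, 283, 322, 361, 400]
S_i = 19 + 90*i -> [19, 109, 199, 289, 379]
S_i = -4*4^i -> [-4, -16, -64, -256, -1024]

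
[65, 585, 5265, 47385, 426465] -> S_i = 65*9^i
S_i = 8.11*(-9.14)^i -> [8.11, -74.13, 677.51, -6192.41, 56598.59]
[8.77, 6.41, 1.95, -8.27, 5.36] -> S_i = Random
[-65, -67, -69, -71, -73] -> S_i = -65 + -2*i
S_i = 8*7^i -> [8, 56, 392, 2744, 19208]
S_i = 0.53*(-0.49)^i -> [0.53, -0.26, 0.13, -0.06, 0.03]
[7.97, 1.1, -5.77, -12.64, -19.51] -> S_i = 7.97 + -6.87*i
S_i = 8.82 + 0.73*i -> [8.82, 9.55, 10.28, 11.01, 11.74]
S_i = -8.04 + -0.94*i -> [-8.04, -8.98, -9.92, -10.86, -11.8]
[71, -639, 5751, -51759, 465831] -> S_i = 71*-9^i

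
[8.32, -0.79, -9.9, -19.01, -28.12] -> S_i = 8.32 + -9.11*i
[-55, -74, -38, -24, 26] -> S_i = Random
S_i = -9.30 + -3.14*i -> [-9.3, -12.44, -15.58, -18.72, -21.86]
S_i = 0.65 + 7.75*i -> [0.65, 8.4, 16.15, 23.9, 31.65]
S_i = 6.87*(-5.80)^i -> [6.87, -39.85, 231.11, -1340.42, 7774.43]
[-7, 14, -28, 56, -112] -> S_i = -7*-2^i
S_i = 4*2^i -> [4, 8, 16, 32, 64]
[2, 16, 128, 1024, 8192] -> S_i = 2*8^i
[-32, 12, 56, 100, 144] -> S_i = -32 + 44*i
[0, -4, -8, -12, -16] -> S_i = 0 + -4*i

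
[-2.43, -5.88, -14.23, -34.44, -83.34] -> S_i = -2.43*2.42^i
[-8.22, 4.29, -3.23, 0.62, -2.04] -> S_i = Random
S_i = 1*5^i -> [1, 5, 25, 125, 625]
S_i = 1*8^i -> [1, 8, 64, 512, 4096]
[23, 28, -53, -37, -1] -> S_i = Random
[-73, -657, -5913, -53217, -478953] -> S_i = -73*9^i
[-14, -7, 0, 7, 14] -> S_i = -14 + 7*i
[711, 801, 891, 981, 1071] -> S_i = 711 + 90*i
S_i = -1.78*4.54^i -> [-1.78, -8.08, -36.69, -166.57, -756.21]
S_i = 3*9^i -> [3, 27, 243, 2187, 19683]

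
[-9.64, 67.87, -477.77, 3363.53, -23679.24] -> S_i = -9.64*(-7.04)^i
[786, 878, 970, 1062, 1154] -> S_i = 786 + 92*i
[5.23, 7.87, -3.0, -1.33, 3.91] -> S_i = Random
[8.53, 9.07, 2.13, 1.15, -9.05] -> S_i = Random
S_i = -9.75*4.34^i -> [-9.75, -42.32, -183.65, -797.03, -3459.1]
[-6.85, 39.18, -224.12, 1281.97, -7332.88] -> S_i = -6.85*(-5.72)^i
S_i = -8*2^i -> [-8, -16, -32, -64, -128]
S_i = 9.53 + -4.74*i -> [9.53, 4.79, 0.05, -4.69, -9.43]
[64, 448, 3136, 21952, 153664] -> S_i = 64*7^i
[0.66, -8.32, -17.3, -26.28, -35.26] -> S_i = 0.66 + -8.98*i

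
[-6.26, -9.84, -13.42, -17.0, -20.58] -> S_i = -6.26 + -3.58*i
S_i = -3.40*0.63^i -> [-3.4, -2.14, -1.35, -0.85, -0.54]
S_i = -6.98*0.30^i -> [-6.98, -2.09, -0.63, -0.19, -0.06]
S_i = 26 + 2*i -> [26, 28, 30, 32, 34]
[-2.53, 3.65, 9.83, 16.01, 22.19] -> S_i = -2.53 + 6.18*i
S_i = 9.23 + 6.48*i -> [9.23, 15.71, 22.19, 28.67, 35.15]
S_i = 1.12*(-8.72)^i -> [1.12, -9.77, 85.16, -742.62, 6475.66]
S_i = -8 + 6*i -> [-8, -2, 4, 10, 16]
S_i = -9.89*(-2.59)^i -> [-9.89, 25.62, -66.34, 171.83, -445.04]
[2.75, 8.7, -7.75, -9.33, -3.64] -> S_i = Random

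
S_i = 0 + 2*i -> [0, 2, 4, 6, 8]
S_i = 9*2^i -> [9, 18, 36, 72, 144]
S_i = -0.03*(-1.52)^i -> [-0.03, 0.05, -0.07, 0.11, -0.16]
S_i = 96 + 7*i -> [96, 103, 110, 117, 124]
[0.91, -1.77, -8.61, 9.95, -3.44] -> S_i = Random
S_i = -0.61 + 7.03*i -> [-0.61, 6.42, 13.45, 20.48, 27.51]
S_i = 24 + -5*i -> [24, 19, 14, 9, 4]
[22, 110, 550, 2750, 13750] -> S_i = 22*5^i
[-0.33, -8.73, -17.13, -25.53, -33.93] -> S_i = -0.33 + -8.40*i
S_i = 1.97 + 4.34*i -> [1.97, 6.31, 10.65, 14.99, 19.33]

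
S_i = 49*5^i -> [49, 245, 1225, 6125, 30625]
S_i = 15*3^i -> [15, 45, 135, 405, 1215]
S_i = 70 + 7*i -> [70, 77, 84, 91, 98]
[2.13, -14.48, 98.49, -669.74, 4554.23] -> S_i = 2.13*(-6.80)^i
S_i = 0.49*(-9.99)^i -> [0.49, -4.9, 48.9, -488.53, 4880.43]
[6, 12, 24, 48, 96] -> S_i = 6*2^i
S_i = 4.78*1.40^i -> [4.78, 6.69, 9.37, 13.12, 18.36]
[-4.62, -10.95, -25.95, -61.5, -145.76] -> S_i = -4.62*2.37^i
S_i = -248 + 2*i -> [-248, -246, -244, -242, -240]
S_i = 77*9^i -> [77, 693, 6237, 56133, 505197]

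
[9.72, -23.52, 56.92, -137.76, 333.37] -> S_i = 9.72*(-2.42)^i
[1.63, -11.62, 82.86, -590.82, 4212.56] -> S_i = 1.63*(-7.13)^i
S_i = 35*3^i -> [35, 105, 315, 945, 2835]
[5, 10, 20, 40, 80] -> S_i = 5*2^i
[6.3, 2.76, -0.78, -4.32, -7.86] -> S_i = 6.30 + -3.54*i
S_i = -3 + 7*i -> [-3, 4, 11, 18, 25]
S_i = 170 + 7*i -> [170, 177, 184, 191, 198]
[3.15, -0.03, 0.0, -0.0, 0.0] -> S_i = 3.15*(-0.01)^i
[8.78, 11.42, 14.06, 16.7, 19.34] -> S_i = 8.78 + 2.64*i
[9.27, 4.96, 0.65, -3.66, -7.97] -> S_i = 9.27 + -4.31*i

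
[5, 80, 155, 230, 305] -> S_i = 5 + 75*i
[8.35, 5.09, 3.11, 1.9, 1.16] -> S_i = 8.35*0.61^i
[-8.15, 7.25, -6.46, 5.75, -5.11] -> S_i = -8.15*(-0.89)^i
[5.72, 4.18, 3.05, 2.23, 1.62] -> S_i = 5.72*0.73^i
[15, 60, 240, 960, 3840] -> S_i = 15*4^i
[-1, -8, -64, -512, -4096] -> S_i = -1*8^i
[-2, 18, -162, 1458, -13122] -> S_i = -2*-9^i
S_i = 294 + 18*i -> [294, 312, 330, 348, 366]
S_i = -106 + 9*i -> [-106, -97, -88, -79, -70]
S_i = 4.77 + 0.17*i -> [4.77, 4.94, 5.11, 5.28, 5.45]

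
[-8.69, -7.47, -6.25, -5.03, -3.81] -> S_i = -8.69 + 1.22*i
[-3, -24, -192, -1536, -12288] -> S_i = -3*8^i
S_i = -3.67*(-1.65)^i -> [-3.67, 6.06, -9.99, 16.49, -27.2]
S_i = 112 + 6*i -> [112, 118, 124, 130, 136]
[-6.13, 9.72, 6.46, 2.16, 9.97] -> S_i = Random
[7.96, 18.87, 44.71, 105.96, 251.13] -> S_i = 7.96*2.37^i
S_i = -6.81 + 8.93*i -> [-6.81, 2.12, 11.05, 19.98, 28.91]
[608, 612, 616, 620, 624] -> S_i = 608 + 4*i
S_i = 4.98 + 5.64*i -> [4.98, 10.62, 16.26, 21.9, 27.54]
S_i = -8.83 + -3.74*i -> [-8.83, -12.57, -16.31, -20.05, -23.79]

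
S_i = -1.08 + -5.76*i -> [-1.08, -6.84, -12.6, -18.36, -24.12]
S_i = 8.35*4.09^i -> [8.35, 34.15, 139.68, 571.29, 2336.57]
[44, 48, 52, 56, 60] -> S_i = 44 + 4*i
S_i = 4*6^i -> [4, 24, 144, 864, 5184]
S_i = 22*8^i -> [22, 176, 1408, 11264, 90112]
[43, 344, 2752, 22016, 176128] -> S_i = 43*8^i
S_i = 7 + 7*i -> [7, 14, 21, 28, 35]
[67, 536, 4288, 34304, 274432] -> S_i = 67*8^i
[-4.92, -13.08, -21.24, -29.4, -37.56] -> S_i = -4.92 + -8.16*i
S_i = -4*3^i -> [-4, -12, -36, -108, -324]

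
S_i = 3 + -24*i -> [3, -21, -45, -69, -93]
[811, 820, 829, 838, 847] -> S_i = 811 + 9*i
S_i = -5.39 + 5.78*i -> [-5.39, 0.39, 6.17, 11.95, 17.73]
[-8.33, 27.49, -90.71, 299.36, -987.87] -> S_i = -8.33*(-3.30)^i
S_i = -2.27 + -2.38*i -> [-2.27, -4.65, -7.03, -9.41, -11.79]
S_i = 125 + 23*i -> [125, 148, 171, 194, 217]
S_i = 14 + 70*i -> [14, 84, 154, 224, 294]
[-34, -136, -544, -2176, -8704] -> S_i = -34*4^i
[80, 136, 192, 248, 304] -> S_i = 80 + 56*i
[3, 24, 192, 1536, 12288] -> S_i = 3*8^i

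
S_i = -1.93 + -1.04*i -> [-1.93, -2.97, -4.01, -5.05, -6.09]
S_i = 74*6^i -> [74, 444, 2664, 15984, 95904]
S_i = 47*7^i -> [47, 329, 2303, 16121, 112847]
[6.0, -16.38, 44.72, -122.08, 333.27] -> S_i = 6.00*(-2.73)^i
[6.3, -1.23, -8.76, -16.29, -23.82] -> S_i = 6.30 + -7.53*i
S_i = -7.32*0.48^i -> [-7.32, -3.51, -1.69, -0.81, -0.39]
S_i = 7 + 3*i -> [7, 10, 13, 16, 19]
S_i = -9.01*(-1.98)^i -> [-9.01, 17.84, -35.32, 69.94, -138.48]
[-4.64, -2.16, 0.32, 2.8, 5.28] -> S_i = -4.64 + 2.48*i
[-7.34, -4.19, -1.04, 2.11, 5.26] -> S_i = -7.34 + 3.15*i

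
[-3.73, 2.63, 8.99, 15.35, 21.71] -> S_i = -3.73 + 6.36*i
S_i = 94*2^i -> [94, 188, 376, 752, 1504]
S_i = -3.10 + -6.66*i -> [-3.1, -9.76, -16.42, -23.08, -29.74]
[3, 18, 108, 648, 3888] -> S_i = 3*6^i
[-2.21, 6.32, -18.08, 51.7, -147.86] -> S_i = -2.21*(-2.86)^i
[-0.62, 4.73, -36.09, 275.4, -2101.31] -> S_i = -0.62*(-7.63)^i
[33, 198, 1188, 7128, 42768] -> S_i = 33*6^i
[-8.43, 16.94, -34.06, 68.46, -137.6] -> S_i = -8.43*(-2.01)^i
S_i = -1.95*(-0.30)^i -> [-1.95, 0.58, -0.18, 0.05, -0.02]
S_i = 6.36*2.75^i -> [6.36, 17.49, 48.1, 132.27, 363.74]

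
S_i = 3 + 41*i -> [3, 44, 85, 126, 167]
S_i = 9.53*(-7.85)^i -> [9.53, -74.81, 587.26, -4610.01, 36188.58]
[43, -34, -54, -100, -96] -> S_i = Random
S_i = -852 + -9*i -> [-852, -861, -870, -879, -888]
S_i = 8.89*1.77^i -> [8.89, 15.74, 27.85, 49.3, 87.26]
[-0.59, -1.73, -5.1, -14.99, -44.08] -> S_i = -0.59*2.94^i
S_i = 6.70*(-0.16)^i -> [6.7, -1.07, 0.17, -0.03, 0.0]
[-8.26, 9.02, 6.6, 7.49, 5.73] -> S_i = Random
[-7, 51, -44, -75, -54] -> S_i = Random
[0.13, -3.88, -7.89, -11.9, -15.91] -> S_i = 0.13 + -4.01*i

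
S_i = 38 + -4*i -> [38, 34, 30, 26, 22]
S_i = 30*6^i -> [30, 180, 1080, 6480, 38880]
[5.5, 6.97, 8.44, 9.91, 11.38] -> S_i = 5.50 + 1.47*i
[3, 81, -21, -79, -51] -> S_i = Random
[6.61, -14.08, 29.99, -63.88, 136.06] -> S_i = 6.61*(-2.13)^i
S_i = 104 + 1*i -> [104, 105, 106, 107, 108]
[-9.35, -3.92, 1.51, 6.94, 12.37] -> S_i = -9.35 + 5.43*i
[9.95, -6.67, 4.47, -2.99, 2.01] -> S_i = 9.95*(-0.67)^i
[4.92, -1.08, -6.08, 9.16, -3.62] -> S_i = Random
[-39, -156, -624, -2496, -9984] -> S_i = -39*4^i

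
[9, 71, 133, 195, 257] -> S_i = 9 + 62*i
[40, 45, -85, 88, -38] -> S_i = Random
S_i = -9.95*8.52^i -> [-9.95, -84.77, -722.27, -6153.78, -52430.19]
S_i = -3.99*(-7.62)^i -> [-3.99, 30.4, -231.68, 1765.38, -13452.18]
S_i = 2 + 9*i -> [2, 11, 20, 29, 38]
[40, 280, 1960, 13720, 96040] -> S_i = 40*7^i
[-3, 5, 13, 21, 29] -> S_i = -3 + 8*i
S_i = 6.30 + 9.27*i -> [6.3, 15.57, 24.84, 34.11, 43.38]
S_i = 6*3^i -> [6, 18, 54, 162, 486]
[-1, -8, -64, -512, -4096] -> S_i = -1*8^i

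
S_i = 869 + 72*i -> [869, 941, 1013, 1085, 1157]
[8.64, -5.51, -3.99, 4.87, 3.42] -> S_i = Random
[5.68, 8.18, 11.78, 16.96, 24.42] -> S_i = 5.68*1.44^i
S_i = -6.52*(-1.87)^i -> [-6.52, 12.19, -22.8, 42.64, -79.73]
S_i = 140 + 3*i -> [140, 143, 146, 149, 152]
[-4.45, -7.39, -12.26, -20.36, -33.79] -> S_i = -4.45*1.66^i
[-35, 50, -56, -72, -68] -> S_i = Random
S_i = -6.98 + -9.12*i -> [-6.98, -16.1, -25.22, -34.34, -43.46]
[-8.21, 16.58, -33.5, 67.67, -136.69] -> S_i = -8.21*(-2.02)^i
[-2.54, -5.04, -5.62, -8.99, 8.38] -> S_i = Random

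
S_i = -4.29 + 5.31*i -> [-4.29, 1.02, 6.33, 11.64, 16.95]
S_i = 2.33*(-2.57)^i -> [2.33, -5.99, 15.39, -39.55, 101.65]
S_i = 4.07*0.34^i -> [4.07, 1.38, 0.47, 0.16, 0.05]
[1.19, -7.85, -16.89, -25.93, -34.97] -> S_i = 1.19 + -9.04*i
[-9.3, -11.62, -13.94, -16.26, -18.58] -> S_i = -9.30 + -2.32*i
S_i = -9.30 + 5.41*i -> [-9.3, -3.89, 1.52, 6.93, 12.34]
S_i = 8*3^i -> [8, 24, 72, 216, 648]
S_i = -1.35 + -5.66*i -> [-1.35, -7.01, -12.67, -18.33, -23.99]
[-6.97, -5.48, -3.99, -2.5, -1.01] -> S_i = -6.97 + 1.49*i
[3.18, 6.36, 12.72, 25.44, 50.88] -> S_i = 3.18*2.00^i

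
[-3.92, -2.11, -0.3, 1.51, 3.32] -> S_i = -3.92 + 1.81*i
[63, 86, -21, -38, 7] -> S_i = Random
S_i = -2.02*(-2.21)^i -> [-2.02, 4.46, -9.87, 21.8, -48.19]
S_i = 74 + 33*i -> [74, 107, 140, 173, 206]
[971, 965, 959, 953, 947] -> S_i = 971 + -6*i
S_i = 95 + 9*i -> [95, 104, 113, 122, 131]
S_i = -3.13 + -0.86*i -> [-3.13, -3.99, -4.85, -5.71, -6.57]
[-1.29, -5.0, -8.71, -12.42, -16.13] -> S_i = -1.29 + -3.71*i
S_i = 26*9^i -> [26, 234, 2106, 18954, 170586]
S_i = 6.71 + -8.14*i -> [6.71, -1.43, -9.57, -17.71, -25.85]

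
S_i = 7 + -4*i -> [7, 3, -1, -5, -9]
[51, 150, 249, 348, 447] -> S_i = 51 + 99*i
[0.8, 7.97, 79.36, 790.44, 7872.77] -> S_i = 0.80*9.96^i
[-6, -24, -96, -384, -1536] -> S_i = -6*4^i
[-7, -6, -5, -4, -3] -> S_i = -7 + 1*i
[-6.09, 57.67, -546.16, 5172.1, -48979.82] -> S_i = -6.09*(-9.47)^i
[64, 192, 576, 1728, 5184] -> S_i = 64*3^i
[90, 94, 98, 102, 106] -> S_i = 90 + 4*i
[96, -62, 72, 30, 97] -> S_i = Random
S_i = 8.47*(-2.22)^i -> [8.47, -18.8, 41.74, -92.67, 205.73]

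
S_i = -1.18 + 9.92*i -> [-1.18, 8.74, 18.66, 28.58, 38.5]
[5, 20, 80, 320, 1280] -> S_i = 5*4^i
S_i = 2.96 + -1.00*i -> [2.96, 1.96, 0.96, -0.04, -1.04]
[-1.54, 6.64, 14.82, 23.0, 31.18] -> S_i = -1.54 + 8.18*i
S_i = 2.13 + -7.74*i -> [2.13, -5.61, -13.35, -21.09, -28.83]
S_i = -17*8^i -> [-17, -136, -1088, -8704, -69632]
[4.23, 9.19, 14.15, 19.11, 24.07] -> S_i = 4.23 + 4.96*i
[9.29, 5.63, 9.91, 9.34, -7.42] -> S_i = Random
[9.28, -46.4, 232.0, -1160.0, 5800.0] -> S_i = 9.28*(-5.00)^i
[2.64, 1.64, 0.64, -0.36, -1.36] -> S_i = 2.64 + -1.00*i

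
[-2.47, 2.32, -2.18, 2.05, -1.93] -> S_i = -2.47*(-0.94)^i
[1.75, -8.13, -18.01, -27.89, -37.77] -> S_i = 1.75 + -9.88*i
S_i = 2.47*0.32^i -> [2.47, 0.79, 0.25, 0.08, 0.03]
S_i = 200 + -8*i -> [200, 192, 184, 176, 168]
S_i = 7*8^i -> [7, 56, 448, 3584, 28672]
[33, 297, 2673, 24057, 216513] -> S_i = 33*9^i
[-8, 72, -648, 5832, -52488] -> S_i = -8*-9^i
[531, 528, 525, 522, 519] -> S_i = 531 + -3*i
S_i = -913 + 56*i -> [-913, -857, -801, -745, -689]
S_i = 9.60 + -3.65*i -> [9.6, 5.95, 2.3, -1.35, -5.0]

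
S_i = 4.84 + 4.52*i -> [4.84, 9.36, 13.88, 18.4, 22.92]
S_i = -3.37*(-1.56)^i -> [-3.37, 5.26, -8.2, 12.79, -19.96]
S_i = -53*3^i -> [-53, -159, -477, -1431, -4293]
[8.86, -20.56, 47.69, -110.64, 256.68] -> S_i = 8.86*(-2.32)^i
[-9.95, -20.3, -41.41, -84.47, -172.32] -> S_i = -9.95*2.04^i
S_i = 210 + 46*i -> [210, 256, 302, 348, 394]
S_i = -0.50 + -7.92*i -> [-0.5, -8.42, -16.34, -24.26, -32.18]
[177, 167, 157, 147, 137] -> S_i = 177 + -10*i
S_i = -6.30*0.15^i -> [-6.3, -0.94, -0.14, -0.02, -0.0]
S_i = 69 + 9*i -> [69, 78, 87, 96, 105]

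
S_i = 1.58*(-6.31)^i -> [1.58, -9.97, 62.91, -396.96, 2504.81]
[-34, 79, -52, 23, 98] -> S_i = Random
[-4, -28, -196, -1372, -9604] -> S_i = -4*7^i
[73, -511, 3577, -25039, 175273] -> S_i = 73*-7^i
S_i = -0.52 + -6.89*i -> [-0.52, -7.41, -14.3, -21.19, -28.08]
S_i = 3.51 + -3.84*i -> [3.51, -0.33, -4.17, -8.01, -11.85]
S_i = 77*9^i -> [77, 693, 6237, 56133, 505197]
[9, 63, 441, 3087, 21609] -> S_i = 9*7^i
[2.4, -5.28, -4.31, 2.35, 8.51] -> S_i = Random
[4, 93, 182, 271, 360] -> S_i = 4 + 89*i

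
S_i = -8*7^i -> [-8, -56, -392, -2744, -19208]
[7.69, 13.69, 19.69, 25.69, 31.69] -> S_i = 7.69 + 6.00*i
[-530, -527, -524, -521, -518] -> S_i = -530 + 3*i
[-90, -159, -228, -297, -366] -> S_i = -90 + -69*i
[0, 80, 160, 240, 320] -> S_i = 0 + 80*i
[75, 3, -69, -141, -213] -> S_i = 75 + -72*i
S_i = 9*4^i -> [9, 36, 144, 576, 2304]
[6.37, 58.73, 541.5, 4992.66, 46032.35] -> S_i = 6.37*9.22^i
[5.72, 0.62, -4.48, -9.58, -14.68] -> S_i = 5.72 + -5.10*i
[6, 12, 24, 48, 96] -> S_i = 6*2^i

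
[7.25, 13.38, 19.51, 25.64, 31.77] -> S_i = 7.25 + 6.13*i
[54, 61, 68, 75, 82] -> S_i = 54 + 7*i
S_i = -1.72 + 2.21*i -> [-1.72, 0.49, 2.7, 4.91, 7.12]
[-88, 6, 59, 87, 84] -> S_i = Random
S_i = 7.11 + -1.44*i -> [7.11, 5.67, 4.23, 2.79, 1.35]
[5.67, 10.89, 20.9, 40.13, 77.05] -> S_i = 5.67*1.92^i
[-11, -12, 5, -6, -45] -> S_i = Random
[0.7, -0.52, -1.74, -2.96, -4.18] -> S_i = 0.70 + -1.22*i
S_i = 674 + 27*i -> [674, 701, 728, 755, 782]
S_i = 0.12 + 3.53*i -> [0.12, 3.65, 7.18, 10.71, 14.24]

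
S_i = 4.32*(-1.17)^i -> [4.32, -5.05, 5.91, -6.92, 8.1]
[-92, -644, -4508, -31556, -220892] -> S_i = -92*7^i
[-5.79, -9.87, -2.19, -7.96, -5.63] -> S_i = Random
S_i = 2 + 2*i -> [2, 4, 6, 8, 10]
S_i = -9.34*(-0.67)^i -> [-9.34, 6.26, -4.19, 2.81, -1.88]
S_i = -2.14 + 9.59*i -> [-2.14, 7.45, 17.04, 26.63, 36.22]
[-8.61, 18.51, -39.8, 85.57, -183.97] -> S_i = -8.61*(-2.15)^i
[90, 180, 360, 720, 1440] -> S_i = 90*2^i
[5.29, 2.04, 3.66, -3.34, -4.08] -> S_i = Random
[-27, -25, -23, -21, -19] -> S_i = -27 + 2*i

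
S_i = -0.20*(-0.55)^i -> [-0.2, 0.11, -0.06, 0.03, -0.02]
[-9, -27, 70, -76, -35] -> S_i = Random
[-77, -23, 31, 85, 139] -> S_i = -77 + 54*i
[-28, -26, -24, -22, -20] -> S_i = -28 + 2*i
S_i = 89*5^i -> [89, 445, 2225, 11125, 55625]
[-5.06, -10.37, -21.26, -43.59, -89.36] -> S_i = -5.06*2.05^i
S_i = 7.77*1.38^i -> [7.77, 10.72, 14.8, 20.42, 28.18]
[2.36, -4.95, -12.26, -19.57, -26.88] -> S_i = 2.36 + -7.31*i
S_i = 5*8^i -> [5, 40, 320, 2560, 20480]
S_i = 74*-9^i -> [74, -666, 5994, -53946, 485514]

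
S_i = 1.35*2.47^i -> [1.35, 3.33, 8.24, 20.34, 50.25]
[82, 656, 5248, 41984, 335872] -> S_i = 82*8^i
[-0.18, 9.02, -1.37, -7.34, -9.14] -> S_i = Random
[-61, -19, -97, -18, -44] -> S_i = Random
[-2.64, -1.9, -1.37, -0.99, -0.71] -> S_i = -2.64*0.72^i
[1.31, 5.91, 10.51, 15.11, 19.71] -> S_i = 1.31 + 4.60*i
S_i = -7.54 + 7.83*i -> [-7.54, 0.29, 8.12, 15.95, 23.78]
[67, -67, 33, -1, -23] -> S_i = Random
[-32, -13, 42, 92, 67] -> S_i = Random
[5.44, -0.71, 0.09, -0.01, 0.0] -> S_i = 5.44*(-0.13)^i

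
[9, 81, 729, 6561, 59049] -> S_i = 9*9^i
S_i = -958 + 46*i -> [-958, -912, -866, -820, -774]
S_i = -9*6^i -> [-9, -54, -324, -1944, -11664]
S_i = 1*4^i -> [1, 4, 16, 64, 256]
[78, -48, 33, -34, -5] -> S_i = Random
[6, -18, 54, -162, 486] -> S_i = 6*-3^i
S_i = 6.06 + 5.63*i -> [6.06, 11.69, 17.32, 22.95, 28.58]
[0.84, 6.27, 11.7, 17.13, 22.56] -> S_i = 0.84 + 5.43*i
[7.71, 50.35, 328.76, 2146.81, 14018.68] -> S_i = 7.71*6.53^i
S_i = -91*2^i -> [-91, -182, -364, -728, -1456]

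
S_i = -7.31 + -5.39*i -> [-7.31, -12.7, -18.09, -23.48, -28.87]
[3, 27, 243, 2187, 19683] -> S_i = 3*9^i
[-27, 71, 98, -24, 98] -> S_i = Random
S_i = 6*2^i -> [6, 12, 24, 48, 96]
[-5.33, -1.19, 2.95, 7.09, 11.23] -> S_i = -5.33 + 4.14*i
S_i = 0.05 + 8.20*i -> [0.05, 8.25, 16.45, 24.65, 32.85]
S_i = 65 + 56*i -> [65, 121, 177, 233, 289]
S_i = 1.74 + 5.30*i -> [1.74, 7.04, 12.34, 17.64, 22.94]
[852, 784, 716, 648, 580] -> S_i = 852 + -68*i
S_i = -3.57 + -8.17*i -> [-3.57, -11.74, -19.91, -28.08, -36.25]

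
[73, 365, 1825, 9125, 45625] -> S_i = 73*5^i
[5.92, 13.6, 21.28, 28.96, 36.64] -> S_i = 5.92 + 7.68*i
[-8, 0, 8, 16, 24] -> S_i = -8 + 8*i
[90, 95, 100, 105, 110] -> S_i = 90 + 5*i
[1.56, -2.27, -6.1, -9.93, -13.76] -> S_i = 1.56 + -3.83*i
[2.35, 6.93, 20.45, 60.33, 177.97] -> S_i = 2.35*2.95^i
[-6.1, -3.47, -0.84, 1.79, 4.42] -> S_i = -6.10 + 2.63*i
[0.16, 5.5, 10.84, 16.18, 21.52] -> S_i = 0.16 + 5.34*i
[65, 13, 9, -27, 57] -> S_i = Random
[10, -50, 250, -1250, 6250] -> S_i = 10*-5^i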